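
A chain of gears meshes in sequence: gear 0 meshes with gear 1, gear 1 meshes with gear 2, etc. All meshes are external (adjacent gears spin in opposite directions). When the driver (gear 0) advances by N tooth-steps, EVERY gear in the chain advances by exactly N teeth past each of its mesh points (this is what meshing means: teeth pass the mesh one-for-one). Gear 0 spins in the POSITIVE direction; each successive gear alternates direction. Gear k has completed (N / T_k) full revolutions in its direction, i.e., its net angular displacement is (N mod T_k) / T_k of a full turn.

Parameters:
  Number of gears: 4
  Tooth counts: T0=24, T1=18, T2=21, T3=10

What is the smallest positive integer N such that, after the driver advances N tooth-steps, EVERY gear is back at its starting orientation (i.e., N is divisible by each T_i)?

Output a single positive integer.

Answer: 2520

Derivation:
Gear k returns to start when N is a multiple of T_k.
All gears at start simultaneously when N is a common multiple of [24, 18, 21, 10]; the smallest such N is lcm(24, 18, 21, 10).
Start: lcm = T0 = 24
Fold in T1=18: gcd(24, 18) = 6; lcm(24, 18) = 24 * 18 / 6 = 432 / 6 = 72
Fold in T2=21: gcd(72, 21) = 3; lcm(72, 21) = 72 * 21 / 3 = 1512 / 3 = 504
Fold in T3=10: gcd(504, 10) = 2; lcm(504, 10) = 504 * 10 / 2 = 5040 / 2 = 2520
Full cycle length = 2520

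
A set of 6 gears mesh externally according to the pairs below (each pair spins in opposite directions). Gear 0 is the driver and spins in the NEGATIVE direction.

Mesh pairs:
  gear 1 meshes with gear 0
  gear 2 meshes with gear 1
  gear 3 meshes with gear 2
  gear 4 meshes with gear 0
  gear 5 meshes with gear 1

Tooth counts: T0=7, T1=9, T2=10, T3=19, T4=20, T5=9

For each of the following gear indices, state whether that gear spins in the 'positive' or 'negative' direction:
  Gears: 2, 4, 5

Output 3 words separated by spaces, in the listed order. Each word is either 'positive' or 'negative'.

Answer: negative positive negative

Derivation:
Gear 0 (driver): negative (depth 0)
  gear 1: meshes with gear 0 -> depth 1 -> positive (opposite of gear 0)
  gear 2: meshes with gear 1 -> depth 2 -> negative (opposite of gear 1)
  gear 3: meshes with gear 2 -> depth 3 -> positive (opposite of gear 2)
  gear 4: meshes with gear 0 -> depth 1 -> positive (opposite of gear 0)
  gear 5: meshes with gear 1 -> depth 2 -> negative (opposite of gear 1)
Queried indices 2, 4, 5 -> negative, positive, negative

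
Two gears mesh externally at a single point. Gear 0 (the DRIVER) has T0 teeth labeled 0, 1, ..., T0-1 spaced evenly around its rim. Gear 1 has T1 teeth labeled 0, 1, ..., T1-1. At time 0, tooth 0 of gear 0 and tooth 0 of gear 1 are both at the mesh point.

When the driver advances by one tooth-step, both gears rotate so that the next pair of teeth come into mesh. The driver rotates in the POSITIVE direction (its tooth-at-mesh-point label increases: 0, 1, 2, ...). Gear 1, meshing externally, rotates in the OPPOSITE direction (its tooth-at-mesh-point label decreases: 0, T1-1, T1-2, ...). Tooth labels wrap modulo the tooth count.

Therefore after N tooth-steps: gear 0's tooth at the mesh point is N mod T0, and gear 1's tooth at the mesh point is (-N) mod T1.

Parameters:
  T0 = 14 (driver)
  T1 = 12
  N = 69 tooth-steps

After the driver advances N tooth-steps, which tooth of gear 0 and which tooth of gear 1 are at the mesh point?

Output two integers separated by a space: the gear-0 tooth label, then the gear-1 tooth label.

Gear 0 (driver, T0=14): tooth at mesh = N mod T0
  69 = 4 * 14 + 13, so 69 mod 14 = 13
  gear 0 tooth = 13
Gear 1 (driven, T1=12): tooth at mesh = (-N) mod T1
  69 = 5 * 12 + 9, so 69 mod 12 = 9
  (-69) mod 12 = (-9) mod 12 = 12 - 9 = 3
Mesh after 69 steps: gear-0 tooth 13 meets gear-1 tooth 3

Answer: 13 3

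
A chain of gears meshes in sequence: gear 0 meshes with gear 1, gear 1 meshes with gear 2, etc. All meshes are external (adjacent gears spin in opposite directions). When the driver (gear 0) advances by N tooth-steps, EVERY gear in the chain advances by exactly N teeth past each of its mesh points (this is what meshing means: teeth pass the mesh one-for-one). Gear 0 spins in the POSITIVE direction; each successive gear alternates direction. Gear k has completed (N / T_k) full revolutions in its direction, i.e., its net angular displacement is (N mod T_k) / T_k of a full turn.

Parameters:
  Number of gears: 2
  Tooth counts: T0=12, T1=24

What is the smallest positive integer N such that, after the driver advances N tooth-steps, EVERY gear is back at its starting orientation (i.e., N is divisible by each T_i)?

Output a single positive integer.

Gear k returns to start when N is a multiple of T_k.
All gears at start simultaneously when N is a common multiple of [12, 24]; the smallest such N is lcm(12, 24).
Start: lcm = T0 = 12
Fold in T1=24: gcd(12, 24) = 12; lcm(12, 24) = 12 * 24 / 12 = 288 / 12 = 24
Full cycle length = 24

Answer: 24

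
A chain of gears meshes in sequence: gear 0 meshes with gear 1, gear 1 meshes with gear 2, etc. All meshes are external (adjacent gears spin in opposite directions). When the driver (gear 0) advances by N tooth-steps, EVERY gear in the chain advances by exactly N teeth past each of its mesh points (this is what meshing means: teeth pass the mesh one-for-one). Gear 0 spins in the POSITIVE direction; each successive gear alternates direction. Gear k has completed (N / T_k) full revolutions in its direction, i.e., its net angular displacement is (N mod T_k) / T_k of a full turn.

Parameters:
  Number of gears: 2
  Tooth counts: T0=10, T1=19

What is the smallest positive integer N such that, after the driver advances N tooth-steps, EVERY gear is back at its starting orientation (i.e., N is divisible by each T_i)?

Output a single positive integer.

Answer: 190

Derivation:
Gear k returns to start when N is a multiple of T_k.
All gears at start simultaneously when N is a common multiple of [10, 19]; the smallest such N is lcm(10, 19).
Start: lcm = T0 = 10
Fold in T1=19: gcd(10, 19) = 1; lcm(10, 19) = 10 * 19 / 1 = 190 / 1 = 190
Full cycle length = 190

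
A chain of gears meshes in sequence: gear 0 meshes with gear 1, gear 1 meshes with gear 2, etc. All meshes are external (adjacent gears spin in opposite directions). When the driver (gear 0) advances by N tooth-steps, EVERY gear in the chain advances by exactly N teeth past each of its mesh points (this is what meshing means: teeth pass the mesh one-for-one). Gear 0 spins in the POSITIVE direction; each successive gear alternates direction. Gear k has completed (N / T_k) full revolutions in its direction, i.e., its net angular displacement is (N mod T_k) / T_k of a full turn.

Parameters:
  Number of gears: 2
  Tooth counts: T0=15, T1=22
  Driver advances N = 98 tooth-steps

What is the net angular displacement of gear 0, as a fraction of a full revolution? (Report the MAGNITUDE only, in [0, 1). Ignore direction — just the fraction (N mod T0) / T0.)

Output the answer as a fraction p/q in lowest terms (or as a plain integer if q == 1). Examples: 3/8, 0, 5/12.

Answer: 8/15

Derivation:
Chain of 2 gears, tooth counts: [15, 22]
  gear 0: T0=15, direction=positive, advance = 98 mod 15 = 8 teeth = 8/15 turn
  gear 1: T1=22, direction=negative, advance = 98 mod 22 = 10 teeth = 10/22 turn
Gear 0: 98 mod 15 = 8
Fraction = 8 / 15 = 8/15 (gcd(8,15)=1) = 8/15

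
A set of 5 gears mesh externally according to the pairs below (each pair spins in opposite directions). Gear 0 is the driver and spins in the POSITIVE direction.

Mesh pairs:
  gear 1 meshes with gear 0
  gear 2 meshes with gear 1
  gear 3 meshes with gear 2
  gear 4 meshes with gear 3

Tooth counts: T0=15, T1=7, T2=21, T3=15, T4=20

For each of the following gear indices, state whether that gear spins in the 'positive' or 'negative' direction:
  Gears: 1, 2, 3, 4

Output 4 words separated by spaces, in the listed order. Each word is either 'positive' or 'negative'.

Answer: negative positive negative positive

Derivation:
Gear 0 (driver): positive (depth 0)
  gear 1: meshes with gear 0 -> depth 1 -> negative (opposite of gear 0)
  gear 2: meshes with gear 1 -> depth 2 -> positive (opposite of gear 1)
  gear 3: meshes with gear 2 -> depth 3 -> negative (opposite of gear 2)
  gear 4: meshes with gear 3 -> depth 4 -> positive (opposite of gear 3)
Queried indices 1, 2, 3, 4 -> negative, positive, negative, positive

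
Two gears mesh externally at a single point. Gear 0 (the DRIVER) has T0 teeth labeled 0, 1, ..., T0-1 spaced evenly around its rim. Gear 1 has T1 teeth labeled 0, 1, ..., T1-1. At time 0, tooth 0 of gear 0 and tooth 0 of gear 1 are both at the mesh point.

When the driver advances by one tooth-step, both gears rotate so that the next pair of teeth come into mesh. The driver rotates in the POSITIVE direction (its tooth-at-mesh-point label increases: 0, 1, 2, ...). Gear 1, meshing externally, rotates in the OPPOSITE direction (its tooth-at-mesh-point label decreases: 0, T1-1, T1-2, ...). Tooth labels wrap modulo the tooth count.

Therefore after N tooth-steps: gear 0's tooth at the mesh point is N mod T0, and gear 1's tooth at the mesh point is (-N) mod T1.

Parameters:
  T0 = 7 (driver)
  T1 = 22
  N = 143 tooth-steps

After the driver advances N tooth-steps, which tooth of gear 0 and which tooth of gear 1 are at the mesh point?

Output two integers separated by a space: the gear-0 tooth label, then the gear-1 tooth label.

Gear 0 (driver, T0=7): tooth at mesh = N mod T0
  143 = 20 * 7 + 3, so 143 mod 7 = 3
  gear 0 tooth = 3
Gear 1 (driven, T1=22): tooth at mesh = (-N) mod T1
  143 = 6 * 22 + 11, so 143 mod 22 = 11
  (-143) mod 22 = (-11) mod 22 = 22 - 11 = 11
Mesh after 143 steps: gear-0 tooth 3 meets gear-1 tooth 11

Answer: 3 11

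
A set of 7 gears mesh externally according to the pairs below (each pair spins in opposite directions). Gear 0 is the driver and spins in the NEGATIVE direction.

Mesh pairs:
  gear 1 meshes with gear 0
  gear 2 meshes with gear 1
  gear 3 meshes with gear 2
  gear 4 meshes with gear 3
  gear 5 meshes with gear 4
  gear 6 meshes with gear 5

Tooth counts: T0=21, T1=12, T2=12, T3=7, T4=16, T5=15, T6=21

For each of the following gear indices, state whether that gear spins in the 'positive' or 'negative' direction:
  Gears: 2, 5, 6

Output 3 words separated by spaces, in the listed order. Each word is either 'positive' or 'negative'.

Answer: negative positive negative

Derivation:
Gear 0 (driver): negative (depth 0)
  gear 1: meshes with gear 0 -> depth 1 -> positive (opposite of gear 0)
  gear 2: meshes with gear 1 -> depth 2 -> negative (opposite of gear 1)
  gear 3: meshes with gear 2 -> depth 3 -> positive (opposite of gear 2)
  gear 4: meshes with gear 3 -> depth 4 -> negative (opposite of gear 3)
  gear 5: meshes with gear 4 -> depth 5 -> positive (opposite of gear 4)
  gear 6: meshes with gear 5 -> depth 6 -> negative (opposite of gear 5)
Queried indices 2, 5, 6 -> negative, positive, negative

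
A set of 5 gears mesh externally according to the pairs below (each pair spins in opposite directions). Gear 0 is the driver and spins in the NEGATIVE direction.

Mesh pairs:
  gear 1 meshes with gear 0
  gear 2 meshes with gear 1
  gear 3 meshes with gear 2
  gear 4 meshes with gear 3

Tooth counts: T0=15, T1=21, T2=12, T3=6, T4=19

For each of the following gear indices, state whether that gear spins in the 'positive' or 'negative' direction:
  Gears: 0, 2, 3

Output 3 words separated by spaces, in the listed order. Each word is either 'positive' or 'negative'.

Gear 0 (driver): negative (depth 0)
  gear 1: meshes with gear 0 -> depth 1 -> positive (opposite of gear 0)
  gear 2: meshes with gear 1 -> depth 2 -> negative (opposite of gear 1)
  gear 3: meshes with gear 2 -> depth 3 -> positive (opposite of gear 2)
  gear 4: meshes with gear 3 -> depth 4 -> negative (opposite of gear 3)
Queried indices 0, 2, 3 -> negative, negative, positive

Answer: negative negative positive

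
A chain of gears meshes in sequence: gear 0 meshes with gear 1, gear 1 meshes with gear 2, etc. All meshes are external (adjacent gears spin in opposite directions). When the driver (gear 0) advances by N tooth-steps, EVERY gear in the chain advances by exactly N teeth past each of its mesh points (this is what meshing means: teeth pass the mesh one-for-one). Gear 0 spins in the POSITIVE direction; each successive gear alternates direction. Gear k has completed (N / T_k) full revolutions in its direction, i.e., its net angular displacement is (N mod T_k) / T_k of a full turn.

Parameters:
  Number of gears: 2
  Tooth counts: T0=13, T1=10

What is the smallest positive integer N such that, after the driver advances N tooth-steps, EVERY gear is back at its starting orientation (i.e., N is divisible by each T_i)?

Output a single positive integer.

Answer: 130

Derivation:
Gear k returns to start when N is a multiple of T_k.
All gears at start simultaneously when N is a common multiple of [13, 10]; the smallest such N is lcm(13, 10).
Start: lcm = T0 = 13
Fold in T1=10: gcd(13, 10) = 1; lcm(13, 10) = 13 * 10 / 1 = 130 / 1 = 130
Full cycle length = 130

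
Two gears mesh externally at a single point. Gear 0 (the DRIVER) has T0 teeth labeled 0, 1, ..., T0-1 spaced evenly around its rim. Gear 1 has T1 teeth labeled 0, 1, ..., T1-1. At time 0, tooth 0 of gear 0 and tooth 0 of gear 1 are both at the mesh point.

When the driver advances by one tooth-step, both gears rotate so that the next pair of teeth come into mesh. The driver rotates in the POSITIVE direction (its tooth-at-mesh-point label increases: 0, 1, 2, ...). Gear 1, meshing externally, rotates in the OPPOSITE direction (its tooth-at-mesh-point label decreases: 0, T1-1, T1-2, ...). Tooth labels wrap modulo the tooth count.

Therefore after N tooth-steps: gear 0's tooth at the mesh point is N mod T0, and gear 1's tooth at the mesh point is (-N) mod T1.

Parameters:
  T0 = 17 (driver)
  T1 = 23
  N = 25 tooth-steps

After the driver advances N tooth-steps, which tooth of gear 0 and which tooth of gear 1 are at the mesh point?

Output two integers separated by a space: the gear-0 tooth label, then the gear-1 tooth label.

Gear 0 (driver, T0=17): tooth at mesh = N mod T0
  25 = 1 * 17 + 8, so 25 mod 17 = 8
  gear 0 tooth = 8
Gear 1 (driven, T1=23): tooth at mesh = (-N) mod T1
  25 = 1 * 23 + 2, so 25 mod 23 = 2
  (-25) mod 23 = (-2) mod 23 = 23 - 2 = 21
Mesh after 25 steps: gear-0 tooth 8 meets gear-1 tooth 21

Answer: 8 21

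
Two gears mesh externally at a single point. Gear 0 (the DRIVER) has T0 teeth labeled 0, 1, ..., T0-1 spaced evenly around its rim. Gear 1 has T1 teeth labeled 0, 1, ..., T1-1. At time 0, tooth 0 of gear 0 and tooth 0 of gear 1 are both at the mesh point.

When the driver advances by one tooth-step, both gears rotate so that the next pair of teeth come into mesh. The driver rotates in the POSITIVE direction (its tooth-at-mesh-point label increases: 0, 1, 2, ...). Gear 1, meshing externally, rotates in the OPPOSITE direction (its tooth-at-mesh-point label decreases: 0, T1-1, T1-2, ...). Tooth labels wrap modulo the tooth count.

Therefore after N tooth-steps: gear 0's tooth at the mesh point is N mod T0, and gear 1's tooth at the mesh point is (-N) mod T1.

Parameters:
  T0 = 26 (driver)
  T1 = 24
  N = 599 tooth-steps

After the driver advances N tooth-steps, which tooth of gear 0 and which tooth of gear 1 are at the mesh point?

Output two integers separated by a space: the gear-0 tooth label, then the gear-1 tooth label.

Gear 0 (driver, T0=26): tooth at mesh = N mod T0
  599 = 23 * 26 + 1, so 599 mod 26 = 1
  gear 0 tooth = 1
Gear 1 (driven, T1=24): tooth at mesh = (-N) mod T1
  599 = 24 * 24 + 23, so 599 mod 24 = 23
  (-599) mod 24 = (-23) mod 24 = 24 - 23 = 1
Mesh after 599 steps: gear-0 tooth 1 meets gear-1 tooth 1

Answer: 1 1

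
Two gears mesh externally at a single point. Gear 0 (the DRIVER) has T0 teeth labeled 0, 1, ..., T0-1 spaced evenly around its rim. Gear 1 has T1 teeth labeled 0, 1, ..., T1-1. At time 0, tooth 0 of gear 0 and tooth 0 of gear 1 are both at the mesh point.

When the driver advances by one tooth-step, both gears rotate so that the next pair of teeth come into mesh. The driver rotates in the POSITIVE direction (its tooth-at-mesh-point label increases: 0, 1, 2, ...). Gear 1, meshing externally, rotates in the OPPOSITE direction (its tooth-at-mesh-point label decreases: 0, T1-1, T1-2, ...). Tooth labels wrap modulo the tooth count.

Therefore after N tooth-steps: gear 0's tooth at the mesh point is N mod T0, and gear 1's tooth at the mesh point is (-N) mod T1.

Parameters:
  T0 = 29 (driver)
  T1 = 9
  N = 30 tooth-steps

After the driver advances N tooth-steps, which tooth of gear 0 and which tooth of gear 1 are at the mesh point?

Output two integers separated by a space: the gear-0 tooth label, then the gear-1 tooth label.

Gear 0 (driver, T0=29): tooth at mesh = N mod T0
  30 = 1 * 29 + 1, so 30 mod 29 = 1
  gear 0 tooth = 1
Gear 1 (driven, T1=9): tooth at mesh = (-N) mod T1
  30 = 3 * 9 + 3, so 30 mod 9 = 3
  (-30) mod 9 = (-3) mod 9 = 9 - 3 = 6
Mesh after 30 steps: gear-0 tooth 1 meets gear-1 tooth 6

Answer: 1 6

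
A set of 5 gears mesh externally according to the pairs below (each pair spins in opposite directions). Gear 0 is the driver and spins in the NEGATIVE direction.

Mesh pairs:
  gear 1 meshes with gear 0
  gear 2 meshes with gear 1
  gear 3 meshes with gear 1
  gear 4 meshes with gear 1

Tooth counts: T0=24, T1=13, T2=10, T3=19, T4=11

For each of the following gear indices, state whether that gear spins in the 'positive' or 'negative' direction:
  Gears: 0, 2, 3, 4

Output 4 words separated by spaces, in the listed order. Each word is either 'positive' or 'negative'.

Answer: negative negative negative negative

Derivation:
Gear 0 (driver): negative (depth 0)
  gear 1: meshes with gear 0 -> depth 1 -> positive (opposite of gear 0)
  gear 2: meshes with gear 1 -> depth 2 -> negative (opposite of gear 1)
  gear 3: meshes with gear 1 -> depth 2 -> negative (opposite of gear 1)
  gear 4: meshes with gear 1 -> depth 2 -> negative (opposite of gear 1)
Queried indices 0, 2, 3, 4 -> negative, negative, negative, negative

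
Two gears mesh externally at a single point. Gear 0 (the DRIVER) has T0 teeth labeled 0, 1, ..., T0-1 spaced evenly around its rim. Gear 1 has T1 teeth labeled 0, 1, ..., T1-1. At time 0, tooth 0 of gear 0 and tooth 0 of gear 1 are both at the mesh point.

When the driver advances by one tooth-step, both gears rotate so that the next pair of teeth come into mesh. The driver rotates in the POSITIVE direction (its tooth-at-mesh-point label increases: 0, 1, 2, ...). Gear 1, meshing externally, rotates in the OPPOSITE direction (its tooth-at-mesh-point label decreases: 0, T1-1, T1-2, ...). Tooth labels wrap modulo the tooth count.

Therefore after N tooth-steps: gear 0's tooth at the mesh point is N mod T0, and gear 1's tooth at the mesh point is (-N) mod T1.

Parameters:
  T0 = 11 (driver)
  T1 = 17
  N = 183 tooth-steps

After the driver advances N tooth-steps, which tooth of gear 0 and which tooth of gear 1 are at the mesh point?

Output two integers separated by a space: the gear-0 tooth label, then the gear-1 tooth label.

Gear 0 (driver, T0=11): tooth at mesh = N mod T0
  183 = 16 * 11 + 7, so 183 mod 11 = 7
  gear 0 tooth = 7
Gear 1 (driven, T1=17): tooth at mesh = (-N) mod T1
  183 = 10 * 17 + 13, so 183 mod 17 = 13
  (-183) mod 17 = (-13) mod 17 = 17 - 13 = 4
Mesh after 183 steps: gear-0 tooth 7 meets gear-1 tooth 4

Answer: 7 4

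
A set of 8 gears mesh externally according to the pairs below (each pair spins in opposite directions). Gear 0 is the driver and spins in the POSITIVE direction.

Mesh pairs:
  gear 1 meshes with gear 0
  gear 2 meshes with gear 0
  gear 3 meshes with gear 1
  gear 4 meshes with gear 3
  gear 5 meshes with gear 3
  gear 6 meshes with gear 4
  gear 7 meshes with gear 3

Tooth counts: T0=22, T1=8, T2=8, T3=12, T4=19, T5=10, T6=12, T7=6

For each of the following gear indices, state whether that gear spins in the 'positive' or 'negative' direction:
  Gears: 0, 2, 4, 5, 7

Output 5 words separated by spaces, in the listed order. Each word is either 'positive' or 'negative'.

Gear 0 (driver): positive (depth 0)
  gear 1: meshes with gear 0 -> depth 1 -> negative (opposite of gear 0)
  gear 2: meshes with gear 0 -> depth 1 -> negative (opposite of gear 0)
  gear 3: meshes with gear 1 -> depth 2 -> positive (opposite of gear 1)
  gear 4: meshes with gear 3 -> depth 3 -> negative (opposite of gear 3)
  gear 5: meshes with gear 3 -> depth 3 -> negative (opposite of gear 3)
  gear 6: meshes with gear 4 -> depth 4 -> positive (opposite of gear 4)
  gear 7: meshes with gear 3 -> depth 3 -> negative (opposite of gear 3)
Queried indices 0, 2, 4, 5, 7 -> positive, negative, negative, negative, negative

Answer: positive negative negative negative negative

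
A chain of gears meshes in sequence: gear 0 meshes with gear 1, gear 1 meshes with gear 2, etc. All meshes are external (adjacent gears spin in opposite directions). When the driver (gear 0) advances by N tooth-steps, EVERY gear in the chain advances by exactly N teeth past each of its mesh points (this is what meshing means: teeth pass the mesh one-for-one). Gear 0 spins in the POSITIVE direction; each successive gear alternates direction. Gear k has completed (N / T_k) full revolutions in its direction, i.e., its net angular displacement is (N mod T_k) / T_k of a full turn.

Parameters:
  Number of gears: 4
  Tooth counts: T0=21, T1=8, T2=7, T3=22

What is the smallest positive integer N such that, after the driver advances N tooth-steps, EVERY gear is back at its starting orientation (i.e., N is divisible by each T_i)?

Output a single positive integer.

Gear k returns to start when N is a multiple of T_k.
All gears at start simultaneously when N is a common multiple of [21, 8, 7, 22]; the smallest such N is lcm(21, 8, 7, 22).
Start: lcm = T0 = 21
Fold in T1=8: gcd(21, 8) = 1; lcm(21, 8) = 21 * 8 / 1 = 168 / 1 = 168
Fold in T2=7: gcd(168, 7) = 7; lcm(168, 7) = 168 * 7 / 7 = 1176 / 7 = 168
Fold in T3=22: gcd(168, 22) = 2; lcm(168, 22) = 168 * 22 / 2 = 3696 / 2 = 1848
Full cycle length = 1848

Answer: 1848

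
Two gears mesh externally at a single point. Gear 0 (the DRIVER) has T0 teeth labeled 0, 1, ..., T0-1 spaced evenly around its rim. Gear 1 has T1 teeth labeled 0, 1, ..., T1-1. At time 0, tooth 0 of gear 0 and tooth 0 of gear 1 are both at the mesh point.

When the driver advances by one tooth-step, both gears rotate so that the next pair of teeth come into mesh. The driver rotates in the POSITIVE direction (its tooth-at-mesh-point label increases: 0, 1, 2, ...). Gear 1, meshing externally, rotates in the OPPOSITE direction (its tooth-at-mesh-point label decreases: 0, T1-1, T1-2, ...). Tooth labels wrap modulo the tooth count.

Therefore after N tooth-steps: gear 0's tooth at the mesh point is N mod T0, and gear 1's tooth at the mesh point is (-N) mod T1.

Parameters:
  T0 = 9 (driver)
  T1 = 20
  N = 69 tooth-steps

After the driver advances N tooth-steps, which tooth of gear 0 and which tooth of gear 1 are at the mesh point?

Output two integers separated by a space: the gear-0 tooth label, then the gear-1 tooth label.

Gear 0 (driver, T0=9): tooth at mesh = N mod T0
  69 = 7 * 9 + 6, so 69 mod 9 = 6
  gear 0 tooth = 6
Gear 1 (driven, T1=20): tooth at mesh = (-N) mod T1
  69 = 3 * 20 + 9, so 69 mod 20 = 9
  (-69) mod 20 = (-9) mod 20 = 20 - 9 = 11
Mesh after 69 steps: gear-0 tooth 6 meets gear-1 tooth 11

Answer: 6 11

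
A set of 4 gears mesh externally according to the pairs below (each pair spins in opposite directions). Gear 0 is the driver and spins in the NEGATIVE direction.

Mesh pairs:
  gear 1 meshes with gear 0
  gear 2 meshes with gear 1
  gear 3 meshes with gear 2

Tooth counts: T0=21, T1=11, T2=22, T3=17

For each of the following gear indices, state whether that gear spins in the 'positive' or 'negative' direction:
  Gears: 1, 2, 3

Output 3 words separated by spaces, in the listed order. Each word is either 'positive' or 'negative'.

Gear 0 (driver): negative (depth 0)
  gear 1: meshes with gear 0 -> depth 1 -> positive (opposite of gear 0)
  gear 2: meshes with gear 1 -> depth 2 -> negative (opposite of gear 1)
  gear 3: meshes with gear 2 -> depth 3 -> positive (opposite of gear 2)
Queried indices 1, 2, 3 -> positive, negative, positive

Answer: positive negative positive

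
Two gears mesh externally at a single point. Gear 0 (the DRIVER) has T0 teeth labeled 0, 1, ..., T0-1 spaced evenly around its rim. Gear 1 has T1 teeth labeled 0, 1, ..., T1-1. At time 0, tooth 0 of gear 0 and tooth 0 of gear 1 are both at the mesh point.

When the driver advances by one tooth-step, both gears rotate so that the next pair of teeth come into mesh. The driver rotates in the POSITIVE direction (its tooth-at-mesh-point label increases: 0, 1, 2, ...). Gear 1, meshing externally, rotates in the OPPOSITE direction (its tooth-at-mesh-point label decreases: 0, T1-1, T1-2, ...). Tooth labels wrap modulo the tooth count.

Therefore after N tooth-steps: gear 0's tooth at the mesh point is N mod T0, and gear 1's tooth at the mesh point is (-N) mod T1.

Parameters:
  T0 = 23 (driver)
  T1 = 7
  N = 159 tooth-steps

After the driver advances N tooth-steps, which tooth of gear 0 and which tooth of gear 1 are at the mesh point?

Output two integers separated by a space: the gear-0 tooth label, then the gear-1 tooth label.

Answer: 21 2

Derivation:
Gear 0 (driver, T0=23): tooth at mesh = N mod T0
  159 = 6 * 23 + 21, so 159 mod 23 = 21
  gear 0 tooth = 21
Gear 1 (driven, T1=7): tooth at mesh = (-N) mod T1
  159 = 22 * 7 + 5, so 159 mod 7 = 5
  (-159) mod 7 = (-5) mod 7 = 7 - 5 = 2
Mesh after 159 steps: gear-0 tooth 21 meets gear-1 tooth 2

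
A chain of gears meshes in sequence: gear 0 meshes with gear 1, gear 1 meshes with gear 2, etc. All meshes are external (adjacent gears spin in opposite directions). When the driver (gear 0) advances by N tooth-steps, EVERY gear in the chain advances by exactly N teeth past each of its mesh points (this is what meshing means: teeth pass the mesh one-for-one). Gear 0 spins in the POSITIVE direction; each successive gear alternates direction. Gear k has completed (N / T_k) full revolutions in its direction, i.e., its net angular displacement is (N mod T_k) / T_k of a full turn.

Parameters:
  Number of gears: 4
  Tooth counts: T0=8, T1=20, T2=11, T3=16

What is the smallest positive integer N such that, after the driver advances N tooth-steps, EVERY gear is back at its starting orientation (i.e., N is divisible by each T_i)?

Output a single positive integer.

Answer: 880

Derivation:
Gear k returns to start when N is a multiple of T_k.
All gears at start simultaneously when N is a common multiple of [8, 20, 11, 16]; the smallest such N is lcm(8, 20, 11, 16).
Start: lcm = T0 = 8
Fold in T1=20: gcd(8, 20) = 4; lcm(8, 20) = 8 * 20 / 4 = 160 / 4 = 40
Fold in T2=11: gcd(40, 11) = 1; lcm(40, 11) = 40 * 11 / 1 = 440 / 1 = 440
Fold in T3=16: gcd(440, 16) = 8; lcm(440, 16) = 440 * 16 / 8 = 7040 / 8 = 880
Full cycle length = 880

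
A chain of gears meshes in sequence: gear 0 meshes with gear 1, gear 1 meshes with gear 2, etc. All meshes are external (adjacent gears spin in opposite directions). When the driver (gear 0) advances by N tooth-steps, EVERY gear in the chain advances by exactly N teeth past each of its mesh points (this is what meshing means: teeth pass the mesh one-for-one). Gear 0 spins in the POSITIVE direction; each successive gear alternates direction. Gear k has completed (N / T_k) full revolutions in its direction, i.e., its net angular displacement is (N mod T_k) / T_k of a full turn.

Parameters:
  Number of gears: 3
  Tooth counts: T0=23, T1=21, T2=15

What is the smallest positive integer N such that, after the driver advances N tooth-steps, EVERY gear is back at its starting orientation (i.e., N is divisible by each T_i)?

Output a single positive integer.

Gear k returns to start when N is a multiple of T_k.
All gears at start simultaneously when N is a common multiple of [23, 21, 15]; the smallest such N is lcm(23, 21, 15).
Start: lcm = T0 = 23
Fold in T1=21: gcd(23, 21) = 1; lcm(23, 21) = 23 * 21 / 1 = 483 / 1 = 483
Fold in T2=15: gcd(483, 15) = 3; lcm(483, 15) = 483 * 15 / 3 = 7245 / 3 = 2415
Full cycle length = 2415

Answer: 2415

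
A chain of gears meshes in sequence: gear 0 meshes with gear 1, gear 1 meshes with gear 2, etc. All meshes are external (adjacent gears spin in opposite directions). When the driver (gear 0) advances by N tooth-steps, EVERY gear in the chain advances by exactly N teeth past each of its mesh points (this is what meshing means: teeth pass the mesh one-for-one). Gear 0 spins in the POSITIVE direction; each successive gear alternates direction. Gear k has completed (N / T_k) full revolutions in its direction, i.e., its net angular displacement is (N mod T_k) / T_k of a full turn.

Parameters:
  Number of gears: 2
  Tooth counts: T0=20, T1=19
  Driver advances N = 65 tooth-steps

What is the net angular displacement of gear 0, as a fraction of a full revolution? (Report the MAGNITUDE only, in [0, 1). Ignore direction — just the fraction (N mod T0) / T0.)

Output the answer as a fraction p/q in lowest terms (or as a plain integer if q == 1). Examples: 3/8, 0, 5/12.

Answer: 1/4

Derivation:
Chain of 2 gears, tooth counts: [20, 19]
  gear 0: T0=20, direction=positive, advance = 65 mod 20 = 5 teeth = 5/20 turn
  gear 1: T1=19, direction=negative, advance = 65 mod 19 = 8 teeth = 8/19 turn
Gear 0: 65 mod 20 = 5
Fraction = 5 / 20 = 1/4 (gcd(5,20)=5) = 1/4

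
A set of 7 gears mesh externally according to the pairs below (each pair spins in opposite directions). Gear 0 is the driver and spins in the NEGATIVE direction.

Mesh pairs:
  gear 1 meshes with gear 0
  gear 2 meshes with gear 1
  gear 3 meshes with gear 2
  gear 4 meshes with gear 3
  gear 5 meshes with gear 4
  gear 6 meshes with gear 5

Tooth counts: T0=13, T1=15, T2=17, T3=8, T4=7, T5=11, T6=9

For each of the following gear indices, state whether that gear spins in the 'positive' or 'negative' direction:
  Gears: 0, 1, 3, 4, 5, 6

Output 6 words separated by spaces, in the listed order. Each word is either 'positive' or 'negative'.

Answer: negative positive positive negative positive negative

Derivation:
Gear 0 (driver): negative (depth 0)
  gear 1: meshes with gear 0 -> depth 1 -> positive (opposite of gear 0)
  gear 2: meshes with gear 1 -> depth 2 -> negative (opposite of gear 1)
  gear 3: meshes with gear 2 -> depth 3 -> positive (opposite of gear 2)
  gear 4: meshes with gear 3 -> depth 4 -> negative (opposite of gear 3)
  gear 5: meshes with gear 4 -> depth 5 -> positive (opposite of gear 4)
  gear 6: meshes with gear 5 -> depth 6 -> negative (opposite of gear 5)
Queried indices 0, 1, 3, 4, 5, 6 -> negative, positive, positive, negative, positive, negative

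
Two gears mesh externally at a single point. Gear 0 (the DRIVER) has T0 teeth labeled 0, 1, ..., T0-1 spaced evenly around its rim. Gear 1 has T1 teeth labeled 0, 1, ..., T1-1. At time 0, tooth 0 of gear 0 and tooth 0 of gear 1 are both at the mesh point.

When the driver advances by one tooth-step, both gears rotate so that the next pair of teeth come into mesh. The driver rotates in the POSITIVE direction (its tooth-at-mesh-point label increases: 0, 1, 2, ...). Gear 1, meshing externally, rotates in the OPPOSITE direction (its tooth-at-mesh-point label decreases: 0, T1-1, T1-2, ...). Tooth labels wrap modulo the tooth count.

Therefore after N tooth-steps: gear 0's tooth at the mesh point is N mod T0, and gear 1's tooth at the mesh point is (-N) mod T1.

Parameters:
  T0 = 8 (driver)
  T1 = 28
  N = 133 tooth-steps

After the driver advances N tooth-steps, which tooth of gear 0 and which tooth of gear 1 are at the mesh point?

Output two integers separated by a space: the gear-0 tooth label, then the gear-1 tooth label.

Gear 0 (driver, T0=8): tooth at mesh = N mod T0
  133 = 16 * 8 + 5, so 133 mod 8 = 5
  gear 0 tooth = 5
Gear 1 (driven, T1=28): tooth at mesh = (-N) mod T1
  133 = 4 * 28 + 21, so 133 mod 28 = 21
  (-133) mod 28 = (-21) mod 28 = 28 - 21 = 7
Mesh after 133 steps: gear-0 tooth 5 meets gear-1 tooth 7

Answer: 5 7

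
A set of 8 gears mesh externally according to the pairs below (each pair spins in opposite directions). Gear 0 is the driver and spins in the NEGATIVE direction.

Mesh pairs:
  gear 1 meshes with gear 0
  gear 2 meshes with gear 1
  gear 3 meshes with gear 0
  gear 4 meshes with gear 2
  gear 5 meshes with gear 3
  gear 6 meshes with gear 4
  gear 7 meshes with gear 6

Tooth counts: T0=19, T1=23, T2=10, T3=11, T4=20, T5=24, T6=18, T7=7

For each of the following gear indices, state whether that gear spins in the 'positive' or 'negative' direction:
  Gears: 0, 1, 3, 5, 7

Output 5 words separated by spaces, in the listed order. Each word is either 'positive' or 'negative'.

Gear 0 (driver): negative (depth 0)
  gear 1: meshes with gear 0 -> depth 1 -> positive (opposite of gear 0)
  gear 2: meshes with gear 1 -> depth 2 -> negative (opposite of gear 1)
  gear 3: meshes with gear 0 -> depth 1 -> positive (opposite of gear 0)
  gear 4: meshes with gear 2 -> depth 3 -> positive (opposite of gear 2)
  gear 5: meshes with gear 3 -> depth 2 -> negative (opposite of gear 3)
  gear 6: meshes with gear 4 -> depth 4 -> negative (opposite of gear 4)
  gear 7: meshes with gear 6 -> depth 5 -> positive (opposite of gear 6)
Queried indices 0, 1, 3, 5, 7 -> negative, positive, positive, negative, positive

Answer: negative positive positive negative positive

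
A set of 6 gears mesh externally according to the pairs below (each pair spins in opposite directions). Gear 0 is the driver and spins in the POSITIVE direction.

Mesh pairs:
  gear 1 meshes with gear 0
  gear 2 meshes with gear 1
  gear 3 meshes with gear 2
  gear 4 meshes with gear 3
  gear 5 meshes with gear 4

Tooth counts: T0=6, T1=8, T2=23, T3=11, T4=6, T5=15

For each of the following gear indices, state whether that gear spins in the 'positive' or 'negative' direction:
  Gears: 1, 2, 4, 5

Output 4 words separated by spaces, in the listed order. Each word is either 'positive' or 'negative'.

Answer: negative positive positive negative

Derivation:
Gear 0 (driver): positive (depth 0)
  gear 1: meshes with gear 0 -> depth 1 -> negative (opposite of gear 0)
  gear 2: meshes with gear 1 -> depth 2 -> positive (opposite of gear 1)
  gear 3: meshes with gear 2 -> depth 3 -> negative (opposite of gear 2)
  gear 4: meshes with gear 3 -> depth 4 -> positive (opposite of gear 3)
  gear 5: meshes with gear 4 -> depth 5 -> negative (opposite of gear 4)
Queried indices 1, 2, 4, 5 -> negative, positive, positive, negative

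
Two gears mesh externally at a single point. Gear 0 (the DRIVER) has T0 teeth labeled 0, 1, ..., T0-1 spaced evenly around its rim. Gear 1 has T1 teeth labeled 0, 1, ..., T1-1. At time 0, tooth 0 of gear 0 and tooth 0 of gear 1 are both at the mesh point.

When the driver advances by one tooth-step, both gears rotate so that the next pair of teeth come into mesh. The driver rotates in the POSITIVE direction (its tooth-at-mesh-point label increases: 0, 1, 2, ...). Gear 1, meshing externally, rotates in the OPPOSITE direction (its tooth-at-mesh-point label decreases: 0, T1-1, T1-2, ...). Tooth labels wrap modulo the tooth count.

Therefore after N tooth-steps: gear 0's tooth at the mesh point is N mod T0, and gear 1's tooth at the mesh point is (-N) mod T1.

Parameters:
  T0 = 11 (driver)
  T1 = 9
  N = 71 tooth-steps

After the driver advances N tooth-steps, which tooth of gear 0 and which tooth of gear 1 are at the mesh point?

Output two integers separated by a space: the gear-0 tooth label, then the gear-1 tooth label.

Answer: 5 1

Derivation:
Gear 0 (driver, T0=11): tooth at mesh = N mod T0
  71 = 6 * 11 + 5, so 71 mod 11 = 5
  gear 0 tooth = 5
Gear 1 (driven, T1=9): tooth at mesh = (-N) mod T1
  71 = 7 * 9 + 8, so 71 mod 9 = 8
  (-71) mod 9 = (-8) mod 9 = 9 - 8 = 1
Mesh after 71 steps: gear-0 tooth 5 meets gear-1 tooth 1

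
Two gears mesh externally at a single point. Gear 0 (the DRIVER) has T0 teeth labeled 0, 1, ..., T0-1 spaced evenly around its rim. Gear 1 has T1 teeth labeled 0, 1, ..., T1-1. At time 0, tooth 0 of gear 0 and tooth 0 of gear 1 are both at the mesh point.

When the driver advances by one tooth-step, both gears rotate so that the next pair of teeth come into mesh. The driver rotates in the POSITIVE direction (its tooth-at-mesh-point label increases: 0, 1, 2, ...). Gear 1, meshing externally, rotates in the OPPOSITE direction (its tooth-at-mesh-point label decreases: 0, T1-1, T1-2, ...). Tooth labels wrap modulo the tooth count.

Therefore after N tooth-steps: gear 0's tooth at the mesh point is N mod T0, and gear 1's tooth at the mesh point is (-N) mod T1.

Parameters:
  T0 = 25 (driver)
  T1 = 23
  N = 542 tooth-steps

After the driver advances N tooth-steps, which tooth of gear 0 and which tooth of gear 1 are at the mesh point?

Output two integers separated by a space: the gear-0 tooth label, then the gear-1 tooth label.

Answer: 17 10

Derivation:
Gear 0 (driver, T0=25): tooth at mesh = N mod T0
  542 = 21 * 25 + 17, so 542 mod 25 = 17
  gear 0 tooth = 17
Gear 1 (driven, T1=23): tooth at mesh = (-N) mod T1
  542 = 23 * 23 + 13, so 542 mod 23 = 13
  (-542) mod 23 = (-13) mod 23 = 23 - 13 = 10
Mesh after 542 steps: gear-0 tooth 17 meets gear-1 tooth 10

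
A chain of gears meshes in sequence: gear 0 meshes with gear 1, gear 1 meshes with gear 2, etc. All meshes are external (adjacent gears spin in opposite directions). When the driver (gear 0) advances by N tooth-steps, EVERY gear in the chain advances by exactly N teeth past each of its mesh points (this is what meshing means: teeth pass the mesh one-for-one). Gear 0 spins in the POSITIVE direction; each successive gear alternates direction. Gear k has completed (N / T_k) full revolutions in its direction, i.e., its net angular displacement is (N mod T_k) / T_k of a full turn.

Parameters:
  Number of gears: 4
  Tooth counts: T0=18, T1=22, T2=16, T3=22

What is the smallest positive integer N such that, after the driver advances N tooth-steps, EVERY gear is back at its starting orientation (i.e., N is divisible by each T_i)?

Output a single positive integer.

Gear k returns to start when N is a multiple of T_k.
All gears at start simultaneously when N is a common multiple of [18, 22, 16, 22]; the smallest such N is lcm(18, 22, 16, 22).
Start: lcm = T0 = 18
Fold in T1=22: gcd(18, 22) = 2; lcm(18, 22) = 18 * 22 / 2 = 396 / 2 = 198
Fold in T2=16: gcd(198, 16) = 2; lcm(198, 16) = 198 * 16 / 2 = 3168 / 2 = 1584
Fold in T3=22: gcd(1584, 22) = 22; lcm(1584, 22) = 1584 * 22 / 22 = 34848 / 22 = 1584
Full cycle length = 1584

Answer: 1584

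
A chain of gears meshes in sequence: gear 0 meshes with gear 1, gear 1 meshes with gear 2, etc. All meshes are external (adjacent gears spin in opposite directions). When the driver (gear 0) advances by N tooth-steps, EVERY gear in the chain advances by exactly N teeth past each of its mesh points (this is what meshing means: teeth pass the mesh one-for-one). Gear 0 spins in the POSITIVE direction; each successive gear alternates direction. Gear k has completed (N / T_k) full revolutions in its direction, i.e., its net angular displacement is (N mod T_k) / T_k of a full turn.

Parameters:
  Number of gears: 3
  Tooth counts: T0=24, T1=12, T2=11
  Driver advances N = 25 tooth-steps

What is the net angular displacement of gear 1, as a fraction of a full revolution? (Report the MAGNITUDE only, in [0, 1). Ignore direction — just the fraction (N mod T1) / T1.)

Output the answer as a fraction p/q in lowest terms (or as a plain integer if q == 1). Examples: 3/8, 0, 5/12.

Chain of 3 gears, tooth counts: [24, 12, 11]
  gear 0: T0=24, direction=positive, advance = 25 mod 24 = 1 teeth = 1/24 turn
  gear 1: T1=12, direction=negative, advance = 25 mod 12 = 1 teeth = 1/12 turn
  gear 2: T2=11, direction=positive, advance = 25 mod 11 = 3 teeth = 3/11 turn
Gear 1: 25 mod 12 = 1
Fraction = 1 / 12 = 1/12 (gcd(1,12)=1) = 1/12

Answer: 1/12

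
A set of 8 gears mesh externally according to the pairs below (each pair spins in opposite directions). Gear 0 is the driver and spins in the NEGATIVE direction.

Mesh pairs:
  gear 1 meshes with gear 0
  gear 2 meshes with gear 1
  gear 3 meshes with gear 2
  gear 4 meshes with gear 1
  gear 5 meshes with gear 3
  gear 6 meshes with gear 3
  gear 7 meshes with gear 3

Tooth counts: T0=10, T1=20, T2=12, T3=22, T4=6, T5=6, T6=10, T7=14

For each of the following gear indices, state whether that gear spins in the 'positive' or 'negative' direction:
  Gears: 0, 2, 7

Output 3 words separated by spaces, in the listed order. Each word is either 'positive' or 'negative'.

Answer: negative negative negative

Derivation:
Gear 0 (driver): negative (depth 0)
  gear 1: meshes with gear 0 -> depth 1 -> positive (opposite of gear 0)
  gear 2: meshes with gear 1 -> depth 2 -> negative (opposite of gear 1)
  gear 3: meshes with gear 2 -> depth 3 -> positive (opposite of gear 2)
  gear 4: meshes with gear 1 -> depth 2 -> negative (opposite of gear 1)
  gear 5: meshes with gear 3 -> depth 4 -> negative (opposite of gear 3)
  gear 6: meshes with gear 3 -> depth 4 -> negative (opposite of gear 3)
  gear 7: meshes with gear 3 -> depth 4 -> negative (opposite of gear 3)
Queried indices 0, 2, 7 -> negative, negative, negative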